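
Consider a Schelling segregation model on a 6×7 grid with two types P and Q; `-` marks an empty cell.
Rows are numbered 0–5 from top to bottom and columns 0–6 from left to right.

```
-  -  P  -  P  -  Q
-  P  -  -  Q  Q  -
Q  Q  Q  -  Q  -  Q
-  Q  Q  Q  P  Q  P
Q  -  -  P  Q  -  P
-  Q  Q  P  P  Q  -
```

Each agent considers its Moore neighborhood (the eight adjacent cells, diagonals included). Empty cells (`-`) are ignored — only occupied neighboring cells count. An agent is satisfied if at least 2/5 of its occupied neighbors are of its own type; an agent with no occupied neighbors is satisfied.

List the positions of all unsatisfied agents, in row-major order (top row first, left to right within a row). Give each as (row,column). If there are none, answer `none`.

Row 0: (0,2)P 1/1 ok · (0,4)P 0/2 unhappy · (0,6)Q 1/1 ok
Row 1: (1,1)P 1/4 unhappy · (1,4)Q 2/3 ok · (1,5)Q 4/5 ok
Row 2: (2,0)Q 2/3 ok · (2,1)Q 4/5 ok · (2,2)Q 4/5 ok · (2,4)Q 4/5 ok · (2,6)Q 2/3 ok
Row 3: (3,1)Q 5/5 ok · (3,2)Q 4/5 ok · (3,3)Q 4/6 ok · (3,4)P 1/5 unhappy · (3,5)Q 3/6 ok · (3,6)P 1/3 unhappy
Row 4: (4,0)Q 2/2 ok · (4,3)P 3/7 ok · (4,4)Q 3/7 ok · (4,6)P 1/3 unhappy
Row 5: (5,1)Q 2/2 ok · (5,2)Q 1/3 unhappy · (5,3)P 2/4 ok · (5,4)P 2/4 ok · (5,5)Q 1/3 unhappy

(0,4), (1,1), (3,4), (3,6), (4,6), (5,2), (5,5)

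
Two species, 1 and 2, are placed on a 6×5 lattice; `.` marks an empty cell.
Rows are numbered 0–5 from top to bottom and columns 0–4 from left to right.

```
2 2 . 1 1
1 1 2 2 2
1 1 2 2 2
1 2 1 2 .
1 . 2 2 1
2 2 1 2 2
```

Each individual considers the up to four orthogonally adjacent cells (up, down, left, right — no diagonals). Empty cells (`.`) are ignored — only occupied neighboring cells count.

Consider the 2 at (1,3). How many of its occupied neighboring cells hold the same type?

Occupied neighbors of (1,3): (0,3)=1, (2,3)=2, (1,2)=2, (1,4)=2.
Same type (2): 3 of 4.

3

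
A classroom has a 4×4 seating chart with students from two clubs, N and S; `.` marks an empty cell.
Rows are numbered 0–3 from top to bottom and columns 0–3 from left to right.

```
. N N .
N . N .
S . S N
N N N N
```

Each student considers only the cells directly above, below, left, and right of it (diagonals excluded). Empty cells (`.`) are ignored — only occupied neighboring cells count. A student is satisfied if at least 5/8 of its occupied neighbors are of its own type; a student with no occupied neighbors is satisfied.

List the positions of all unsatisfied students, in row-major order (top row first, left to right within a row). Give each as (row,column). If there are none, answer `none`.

Row 0: (0,1)N 1/1 ✓ · (0,2)N 2/2 ✓
Row 1: (1,0)N 0/1 ✗ · (1,2)N 1/2 ✗
Row 2: (2,0)S 0/2 ✗ · (2,2)S 0/3 ✗ · (2,3)N 1/2 ✗
Row 3: (3,0)N 1/2 ✗ · (3,1)N 2/2 ✓ · (3,2)N 2/3 ✓ · (3,3)N 2/2 ✓

(1,0), (1,2), (2,0), (2,2), (2,3), (3,0)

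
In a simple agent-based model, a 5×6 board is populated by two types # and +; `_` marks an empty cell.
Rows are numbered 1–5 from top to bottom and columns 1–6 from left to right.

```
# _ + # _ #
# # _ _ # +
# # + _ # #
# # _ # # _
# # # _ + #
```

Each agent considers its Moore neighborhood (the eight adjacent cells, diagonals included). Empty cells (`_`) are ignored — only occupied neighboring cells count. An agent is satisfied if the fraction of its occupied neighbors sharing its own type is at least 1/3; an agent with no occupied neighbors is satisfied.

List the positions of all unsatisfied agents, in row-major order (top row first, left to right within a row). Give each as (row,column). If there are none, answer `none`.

(1,3), (2,6), (3,3), (5,5)

(1,1)# 2/2 satisfied
(1,3)+ 0/2 not
(1,4)# 1/2 satisfied
(1,6)# 1/2 satisfied
(2,1)# 4/4 satisfied
(2,2)# 4/6 satisfied
(2,5)# 4/5 satisfied
(2,6)+ 0/4 not
(3,1)# 5/5 satisfied
(3,2)# 5/6 satisfied
(3,3)+ 0/4 not
(3,5)# 4/5 satisfied
(3,6)# 3/4 satisfied
(4,1)# 5/5 satisfied
(4,2)# 6/7 satisfied
(4,4)# 3/5 satisfied
(4,5)# 4/5 satisfied
(5,1)# 3/3 satisfied
(5,2)# 4/4 satisfied
(5,3)# 3/3 satisfied
(5,5)+ 0/3 not
(5,6)# 1/2 satisfied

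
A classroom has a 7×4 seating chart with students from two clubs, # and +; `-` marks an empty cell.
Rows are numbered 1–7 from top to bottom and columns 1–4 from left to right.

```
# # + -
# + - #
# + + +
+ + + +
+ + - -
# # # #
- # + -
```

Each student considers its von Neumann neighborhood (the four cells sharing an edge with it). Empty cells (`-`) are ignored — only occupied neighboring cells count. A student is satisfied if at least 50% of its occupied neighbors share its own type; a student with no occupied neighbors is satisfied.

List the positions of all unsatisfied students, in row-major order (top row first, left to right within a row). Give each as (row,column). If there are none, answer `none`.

Row 1: (1,1)# 2/2 ✓ · (1,2)# 1/3 ✗ · (1,3)+ 0/1 ✗
Row 2: (2,1)# 2/3 ✓ · (2,2)+ 1/3 ✗ · (2,4)# 0/1 ✗
Row 3: (3,1)# 1/3 ✗ · (3,2)+ 3/4 ✓ · (3,3)+ 3/3 ✓ · (3,4)+ 2/3 ✓
Row 4: (4,1)+ 2/3 ✓ · (4,2)+ 4/4 ✓ · (4,3)+ 3/3 ✓ · (4,4)+ 2/2 ✓
Row 5: (5,1)+ 2/3 ✓ · (5,2)+ 2/3 ✓
Row 6: (6,1)# 1/2 ✓ · (6,2)# 3/4 ✓ · (6,3)# 2/3 ✓ · (6,4)# 1/1 ✓
Row 7: (7,2)# 1/2 ✓ · (7,3)+ 0/2 ✗

(1,2), (1,3), (2,2), (2,4), (3,1), (7,3)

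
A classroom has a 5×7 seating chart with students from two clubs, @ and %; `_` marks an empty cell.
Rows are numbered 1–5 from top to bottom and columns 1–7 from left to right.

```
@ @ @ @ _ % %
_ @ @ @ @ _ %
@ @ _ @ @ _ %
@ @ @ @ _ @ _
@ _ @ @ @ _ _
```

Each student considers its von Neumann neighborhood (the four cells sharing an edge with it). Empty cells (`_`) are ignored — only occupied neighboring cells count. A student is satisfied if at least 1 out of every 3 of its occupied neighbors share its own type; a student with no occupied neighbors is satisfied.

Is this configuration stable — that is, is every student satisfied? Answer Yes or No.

(1,1)@ 1/1 satisfied
(1,2)@ 3/3 satisfied
(1,3)@ 3/3 satisfied
(1,4)@ 2/2 satisfied
(1,6)% 1/1 satisfied
(1,7)% 2/2 satisfied
(2,2)@ 3/3 satisfied
(2,3)@ 3/3 satisfied
(2,4)@ 4/4 satisfied
(2,5)@ 2/2 satisfied
(2,7)% 2/2 satisfied
(3,1)@ 2/2 satisfied
(3,2)@ 3/3 satisfied
(3,4)@ 3/3 satisfied
(3,5)@ 2/2 satisfied
(3,7)% 1/1 satisfied
(4,1)@ 3/3 satisfied
(4,2)@ 3/3 satisfied
(4,3)@ 3/3 satisfied
(4,4)@ 3/3 satisfied
(4,6)@ 0/0 satisfied
(5,1)@ 1/1 satisfied
(5,3)@ 2/2 satisfied
(5,4)@ 3/3 satisfied
(5,5)@ 1/1 satisfied
All meet the threshold, so the configuration is stable.

Yes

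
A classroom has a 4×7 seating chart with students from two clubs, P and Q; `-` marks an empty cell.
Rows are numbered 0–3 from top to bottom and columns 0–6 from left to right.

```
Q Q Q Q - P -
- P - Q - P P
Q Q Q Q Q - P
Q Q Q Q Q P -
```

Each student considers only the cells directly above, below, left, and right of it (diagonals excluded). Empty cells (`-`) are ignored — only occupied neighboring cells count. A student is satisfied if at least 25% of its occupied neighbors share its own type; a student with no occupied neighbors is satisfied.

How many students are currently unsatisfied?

Row 0: (0,0)Q 1/1 ✓ · (0,1)Q 2/3 ✓ · (0,2)Q 2/2 ✓ · (0,3)Q 2/2 ✓ · (0,5)P 1/1 ✓
Row 1: (1,1)P 0/2 ✗ · (1,3)Q 2/2 ✓ · (1,5)P 2/2 ✓ · (1,6)P 2/2 ✓
Row 2: (2,0)Q 2/2 ✓ · (2,1)Q 3/4 ✓ · (2,2)Q 3/3 ✓ · (2,3)Q 4/4 ✓ · (2,4)Q 2/2 ✓ · (2,6)P 1/1 ✓
Row 3: (3,0)Q 2/2 ✓ · (3,1)Q 3/3 ✓ · (3,2)Q 3/3 ✓ · (3,3)Q 3/3 ✓ · (3,4)Q 2/3 ✓ · (3,5)P 0/1 ✗
Unsatisfied: (1,1), (3,5) — 2 in total.

2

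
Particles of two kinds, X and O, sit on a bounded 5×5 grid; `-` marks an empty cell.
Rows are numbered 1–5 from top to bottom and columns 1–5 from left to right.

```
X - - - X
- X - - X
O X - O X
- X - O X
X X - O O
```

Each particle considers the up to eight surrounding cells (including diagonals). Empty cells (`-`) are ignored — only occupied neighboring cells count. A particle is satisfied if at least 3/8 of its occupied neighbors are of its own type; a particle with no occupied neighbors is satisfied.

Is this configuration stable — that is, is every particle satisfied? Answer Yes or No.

Row 1: (1,1)X 1/1 ok · (1,5)X 1/1 ok
Row 2: (2,2)X 2/3 ok · (2,5)X 2/3 ok
Row 3: (3,1)O 0/3 unhappy · (3,2)X 2/3 ok · (3,4)O 1/4 unhappy · (3,5)X 2/4 ok
Row 4: (4,2)X 3/4 ok · (4,4)O 3/5 ok · (4,5)X 1/5 unhappy
Row 5: (5,1)X 2/2 ok · (5,2)X 2/2 ok · (5,4)O 2/3 ok · (5,5)O 2/3 ok
For instance (3,1) has only 0/3 same-type neighbors, below 3/8.

No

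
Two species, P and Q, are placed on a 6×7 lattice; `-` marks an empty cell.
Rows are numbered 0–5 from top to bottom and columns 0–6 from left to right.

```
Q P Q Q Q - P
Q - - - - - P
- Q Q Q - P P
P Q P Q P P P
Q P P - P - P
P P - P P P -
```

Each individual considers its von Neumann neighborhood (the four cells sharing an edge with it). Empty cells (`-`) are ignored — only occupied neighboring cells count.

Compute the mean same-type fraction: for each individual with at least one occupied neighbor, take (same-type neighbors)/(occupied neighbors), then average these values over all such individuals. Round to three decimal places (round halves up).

(0,0)Q 1/2
(0,1)P 0/2
(0,2)Q 1/2
(0,3)Q 2/2
(0,4)Q 1/1
(0,6)P 1/1
(1,0)Q 1/1
(1,6)P 2/2
(2,1)Q 2/2
(2,2)Q 2/3
(2,3)Q 2/2
(2,5)P 2/2
(2,6)P 3/3
(3,0)P 0/2
(3,1)Q 1/4
(3,2)P 1/4
(3,3)Q 1/3
(3,4)P 2/3
(3,5)P 3/3
(3,6)P 3/3
(4,0)Q 0/3
(4,1)P 2/4
(4,2)P 2/2
(4,4)P 2/2
(4,6)P 1/1
(5,0)P 1/2
(5,1)P 2/2
(5,3)P 1/1
(5,4)P 3/3
(5,5)P 1/1
Sum over 30 individuals: 1/2 + 0/2 + 1/2 + 2/2 + 1/1 + 1/1 + 1/1 + 2/2 + 2/2 + 2/3 + 2/2 + 2/2 + 3/3 + 0/2 + 1/4 + 1/4 + 1/3 + 2/3 + 3/3 + 3/3 + 0/3 + 2/4 + 2/2 + 2/2 + 1/1 + 1/2 + 2/2 + 1/1 + 3/3 + 1/1 = 133/6; mean = 133/6 ÷ 30 = 133/180 = 0.738888… → 0.739.

0.739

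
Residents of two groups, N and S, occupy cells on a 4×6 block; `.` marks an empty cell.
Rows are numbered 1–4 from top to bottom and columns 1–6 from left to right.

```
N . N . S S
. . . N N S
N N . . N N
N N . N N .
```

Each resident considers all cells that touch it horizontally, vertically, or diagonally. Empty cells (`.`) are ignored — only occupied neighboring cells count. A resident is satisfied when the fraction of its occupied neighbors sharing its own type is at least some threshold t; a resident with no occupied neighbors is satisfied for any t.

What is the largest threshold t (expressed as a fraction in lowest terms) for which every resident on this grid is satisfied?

(1,1)N — no occupied neighbors
(1,3)N 1/1
(1,5)S 2/4
(1,6)S 2/3
(2,4)N 3/4
(2,5)N 3/6
(2,6)S 2/5
(3,1)N 3/3
(3,2)N 3/3
(3,5)N 5/6
(3,6)N 3/4
(4,1)N 3/3
(4,2)N 3/3
(4,4)N 2/2
(4,5)N 3/3
The smallest same-type fraction is 2/5 at (2,6), which reduces to 2/5. Any threshold above that leaves this resident unsatisfied.

2/5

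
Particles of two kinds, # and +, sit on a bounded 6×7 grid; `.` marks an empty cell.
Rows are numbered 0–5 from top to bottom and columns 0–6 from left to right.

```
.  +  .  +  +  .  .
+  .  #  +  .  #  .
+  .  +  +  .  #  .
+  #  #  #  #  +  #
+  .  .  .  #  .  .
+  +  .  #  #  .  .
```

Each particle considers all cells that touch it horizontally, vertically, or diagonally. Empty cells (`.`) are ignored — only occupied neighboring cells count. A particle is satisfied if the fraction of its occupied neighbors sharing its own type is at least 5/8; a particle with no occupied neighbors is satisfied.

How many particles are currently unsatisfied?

Row 0: (0,1)+ 1/2 ✗ · (0,3)+ 2/3 ✓ · (0,4)+ 2/3 ✓
Row 1: (1,0)+ 2/2 ✓ · (1,2)# 0/5 ✗ · (1,3)+ 4/5 ✓ · (1,5)# 1/2 ✗
Row 2: (2,0)+ 2/3 ✓ · (2,2)+ 2/6 ✗ · (2,3)+ 2/6 ✗ · (2,5)# 3/4 ✓
Row 3: (3,0)+ 2/3 ✓ · (3,1)# 1/5 ✗ · (3,2)# 2/4 ✗ · (3,3)# 3/5 ✗ · (3,4)# 3/5 ✗ · (3,5)+ 0/4 ✗ · (3,6)# 1/2 ✗
Row 4: (4,0)+ 3/4 ✓ · (4,4)# 4/5 ✓
Row 5: (5,0)+ 2/2 ✓ · (5,1)+ 2/2 ✓ · (5,3)# 2/2 ✓ · (5,4)# 2/2 ✓
Unsatisfied: (0,1), (1,2), (1,5), (2,2), (2,3), (3,1), (3,2), (3,3), (3,4), (3,5), (3,6) — 11 in total.

11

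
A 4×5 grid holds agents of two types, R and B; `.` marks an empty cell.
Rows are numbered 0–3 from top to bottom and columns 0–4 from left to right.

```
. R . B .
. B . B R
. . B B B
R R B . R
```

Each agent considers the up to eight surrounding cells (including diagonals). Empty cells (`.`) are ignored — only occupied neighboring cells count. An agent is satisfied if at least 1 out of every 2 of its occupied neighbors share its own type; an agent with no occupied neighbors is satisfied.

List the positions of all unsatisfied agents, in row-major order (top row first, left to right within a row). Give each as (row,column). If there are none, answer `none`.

Row 0: (0,1)R 0/1 ✗ · (0,3)B 1/2 ✓
Row 1: (1,1)B 1/2 ✓ · (1,3)B 4/5 ✓ · (1,4)R 0/4 ✗
Row 2: (2,2)B 4/5 ✓ · (2,3)B 4/6 ✓ · (2,4)B 2/4 ✓
Row 3: (3,0)R 1/1 ✓ · (3,1)R 1/3 ✗ · (3,2)B 2/3 ✓ · (3,4)R 0/2 ✗

(0,1), (1,4), (3,1), (3,4)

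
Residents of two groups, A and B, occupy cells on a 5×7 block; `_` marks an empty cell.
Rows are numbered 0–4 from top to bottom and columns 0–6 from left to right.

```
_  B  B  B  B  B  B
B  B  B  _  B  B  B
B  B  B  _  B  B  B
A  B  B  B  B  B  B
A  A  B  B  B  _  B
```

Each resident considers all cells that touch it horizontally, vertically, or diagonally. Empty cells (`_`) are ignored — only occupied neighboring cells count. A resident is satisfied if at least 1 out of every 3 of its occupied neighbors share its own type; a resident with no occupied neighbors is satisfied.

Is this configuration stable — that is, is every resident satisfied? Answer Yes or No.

Row 0: (0,1)B 4/4 ok · (0,2)B 4/4 ok · (0,3)B 4/4 ok · (0,4)B 4/4 ok · (0,5)B 5/5 ok · (0,6)B 3/3 ok
Row 1: (1,0)B 4/4 ok · (1,1)B 7/7 ok · (1,2)B 6/6 ok · (1,4)B 6/6 ok · (1,5)B 8/8 ok · (1,6)B 5/5 ok
Row 2: (2,0)B 4/5 ok · (2,1)B 7/8 ok · (2,2)B 6/6 ok · (2,4)B 6/6 ok · (2,5)B 8/8 ok · (2,6)B 5/5 ok
Row 3: (3,0)A 2/5 ok · (3,1)B 5/8 ok · (3,2)B 6/7 ok · (3,3)B 7/7 ok · (3,4)B 6/6 ok · (3,5)B 7/7 ok · (3,6)B 4/4 ok
Row 4: (4,0)A 2/3 ok · (4,1)A 2/5 ok · (4,2)B 4/5 ok · (4,3)B 5/5 ok · (4,4)B 4/4 ok · (4,6)B 2/2 ok
All meet the threshold, so the configuration is stable.

Yes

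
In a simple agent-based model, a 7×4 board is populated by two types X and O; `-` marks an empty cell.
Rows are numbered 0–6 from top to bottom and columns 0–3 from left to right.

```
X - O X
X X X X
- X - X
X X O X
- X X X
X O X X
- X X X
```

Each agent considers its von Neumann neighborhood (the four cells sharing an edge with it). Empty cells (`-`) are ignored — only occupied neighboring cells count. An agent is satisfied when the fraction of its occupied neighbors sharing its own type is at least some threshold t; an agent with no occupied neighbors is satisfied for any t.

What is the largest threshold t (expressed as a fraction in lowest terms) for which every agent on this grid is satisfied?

(0,0)X 1/1
(0,2)O 0/2
(0,3)X 1/2
(1,0)X 2/2
(1,1)X 3/3
(1,2)X 2/3
(1,3)X 3/3
(2,1)X 2/2
(2,3)X 2/2
(3,0)X 1/1
(3,1)X 3/4
(3,2)O 0/3
(3,3)X 2/3
(4,1)X 2/3
(4,2)X 3/4
(4,3)X 3/3
(5,0)X 0/1
(5,1)O 0/4
(5,2)X 3/4
(5,3)X 3/3
(6,1)X 1/2
(6,2)X 3/3
(6,3)X 2/2
The smallest same-type fraction is 0/2 at (0,2), which reduces to 0/1. Any threshold above that leaves this agent unsatisfied.

0/1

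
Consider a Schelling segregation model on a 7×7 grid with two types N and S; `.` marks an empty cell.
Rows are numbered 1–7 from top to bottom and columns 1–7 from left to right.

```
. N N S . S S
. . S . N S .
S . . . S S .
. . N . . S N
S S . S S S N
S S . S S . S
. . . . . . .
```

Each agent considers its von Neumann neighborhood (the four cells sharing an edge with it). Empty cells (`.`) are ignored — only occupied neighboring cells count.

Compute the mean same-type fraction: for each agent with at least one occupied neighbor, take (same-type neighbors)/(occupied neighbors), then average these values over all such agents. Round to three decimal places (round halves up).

Row 1: (1,2)N 1/1 · (1,3)N 1/3 · (1,4)S 0/1 · (1,6)S 2/2 · (1,7)S 1/1
Row 2: (2,3)S 0/1 · (2,5)N 0/2 · (2,6)S 2/3
Row 3: (3,1)S — no occupied neighbors · (3,5)S 1/2 · (3,6)S 3/3
Row 4: (4,3)N — no occupied neighbors · (4,6)S 2/3 · (4,7)N 1/2
Row 5: (5,1)S 2/2 · (5,2)S 2/2 · (5,4)S 2/2 · (5,5)S 3/3 · (5,6)S 2/3 · (5,7)N 1/3
Row 6: (6,1)S 2/2 · (6,2)S 2/2 · (6,4)S 2/2 · (6,5)S 2/2 · (6,7)S 0/1
Sum over 23 agents: 1/1 + 1/3 + 0/1 + 2/2 + 1/1 + 0/1 + 0/2 + 2/3 + 1/2 + 3/3 + 2/3 + 1/2 + 2/2 + 2/2 + 2/2 + 3/3 + 2/3 + 1/3 + 2/2 + 2/2 + 2/2 + 2/2 + 0/1 = 47/3; mean = 47/3 ÷ 23 = 47/69 = 0.681159… → 0.681.

0.681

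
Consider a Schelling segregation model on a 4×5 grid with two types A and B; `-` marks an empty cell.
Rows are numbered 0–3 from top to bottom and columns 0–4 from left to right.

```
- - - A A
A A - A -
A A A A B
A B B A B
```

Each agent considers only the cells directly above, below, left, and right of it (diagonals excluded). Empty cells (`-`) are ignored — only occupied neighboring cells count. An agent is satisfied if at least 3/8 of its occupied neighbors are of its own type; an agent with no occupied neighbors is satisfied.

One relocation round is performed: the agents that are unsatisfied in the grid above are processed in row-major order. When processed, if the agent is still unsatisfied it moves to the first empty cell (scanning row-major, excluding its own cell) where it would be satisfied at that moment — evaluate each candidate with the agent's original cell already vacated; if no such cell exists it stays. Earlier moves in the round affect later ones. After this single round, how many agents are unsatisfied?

Initially unsatisfied (in order): (3,1), (3,2), (3,3).
  (3,1): no empty cell satisfies it; stays.
  (3,2): no empty cell satisfies it; stays.
  (3,3) → (0,0).
Resulting grid:
A - - A A
A A - A -
A A A A B
A B B - B
Unsatisfied now: (3,1).

1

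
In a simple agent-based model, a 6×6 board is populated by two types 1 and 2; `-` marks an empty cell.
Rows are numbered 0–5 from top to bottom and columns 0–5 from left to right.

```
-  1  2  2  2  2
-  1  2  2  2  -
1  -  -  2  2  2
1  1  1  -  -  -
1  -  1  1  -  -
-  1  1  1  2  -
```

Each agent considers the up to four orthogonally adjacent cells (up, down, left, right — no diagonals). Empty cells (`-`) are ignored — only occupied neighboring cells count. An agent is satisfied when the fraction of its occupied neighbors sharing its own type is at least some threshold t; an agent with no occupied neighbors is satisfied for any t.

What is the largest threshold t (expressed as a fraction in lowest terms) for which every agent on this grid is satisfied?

0/1

Row 0: (0,1)1 1/2 · (0,2)2 2/3 · (0,3)2 3/3 · (0,4)2 3/3 · (0,5)2 1/1
Row 1: (1,1)1 1/2 · (1,2)2 2/3 · (1,3)2 4/4 · (1,4)2 3/3
Row 2: (2,0)1 1/1 · (2,3)2 2/2 · (2,4)2 3/3 · (2,5)2 1/1
Row 3: (3,0)1 3/3 · (3,1)1 2/2 · (3,2)1 2/2
Row 4: (4,0)1 1/1 · (4,2)1 3/3 · (4,3)1 2/2
Row 5: (5,1)1 1/1 · (5,2)1 3/3 · (5,3)1 2/3 · (5,4)2 0/1
The smallest same-type fraction is 0/1 at (5,4), which reduces to 0/1. Any threshold above that leaves this agent unsatisfied.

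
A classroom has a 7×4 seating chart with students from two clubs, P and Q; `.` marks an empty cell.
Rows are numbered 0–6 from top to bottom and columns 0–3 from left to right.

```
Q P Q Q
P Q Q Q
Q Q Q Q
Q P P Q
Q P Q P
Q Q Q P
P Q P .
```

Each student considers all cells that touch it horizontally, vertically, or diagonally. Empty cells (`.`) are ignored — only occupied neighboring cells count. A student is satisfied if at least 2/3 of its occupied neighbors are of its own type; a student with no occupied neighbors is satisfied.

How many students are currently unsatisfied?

Row 0: (0,0)Q 1/3 ✗ · (0,1)P 1/5 ✗ · (0,2)Q 4/5 ✓ · (0,3)Q 3/3 ✓
Row 1: (1,0)P 1/5 ✗ · (1,1)Q 6/8 ✓ · (1,2)Q 7/8 ✓ · (1,3)Q 5/5 ✓
Row 2: (2,0)Q 3/5 ✗ · (2,1)Q 5/8 ✗ · (2,2)Q 6/8 ✓ · (2,3)Q 4/5 ✓
Row 3: (3,0)Q 3/5 ✗ · (3,1)P 2/8 ✗ · (3,2)P 3/8 ✗ · (3,3)Q 3/5 ✗
Row 4: (4,0)Q 3/5 ✗ · (4,1)P 2/8 ✗ · (4,2)Q 3/8 ✗ · (4,3)P 2/5 ✗
Row 5: (5,0)Q 3/5 ✗ · (5,1)Q 5/8 ✗ · (5,2)Q 3/7 ✗ · (5,3)P 2/4 ✗
Row 6: (6,0)P 0/3 ✗ · (6,1)Q 3/5 ✗ · (6,2)P 1/4 ✗
Unsatisfied: (0,0), (0,1), (1,0), (2,0), (2,1), (3,0), (3,1), (3,2), (3,3), (4,0), (4,1), (4,2), (4,3), (5,0), (5,1), (5,2), (5,3), (6,0), (6,1), (6,2) — 20 in total.

20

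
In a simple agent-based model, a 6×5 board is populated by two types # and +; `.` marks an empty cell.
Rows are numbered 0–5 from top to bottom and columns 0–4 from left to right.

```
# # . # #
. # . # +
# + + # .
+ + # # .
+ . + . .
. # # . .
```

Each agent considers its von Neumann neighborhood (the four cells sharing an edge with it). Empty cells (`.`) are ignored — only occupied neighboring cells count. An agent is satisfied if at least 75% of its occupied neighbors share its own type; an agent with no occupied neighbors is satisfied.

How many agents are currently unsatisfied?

(0,0)# 1/1 ok
(0,1)# 2/2 ok
(0,3)# 2/2 ok
(0,4)# 1/2 unhappy
(1,1)# 1/2 unhappy
(1,3)# 2/3 unhappy
(1,4)+ 0/2 unhappy
(2,0)# 0/2 unhappy
(2,1)+ 2/4 unhappy
(2,2)+ 1/3 unhappy
(2,3)# 2/3 unhappy
(3,0)+ 2/3 unhappy
(3,1)+ 2/3 unhappy
(3,2)# 1/4 unhappy
(3,3)# 2/2 ok
(4,0)+ 1/1 ok
(4,2)+ 0/2 unhappy
(5,1)# 1/1 ok
(5,2)# 1/2 unhappy
Unsatisfied: (0,4), (1,1), (1,3), (1,4), (2,0), (2,1), (2,2), (2,3), (3,0), (3,1), (3,2), (4,2), (5,2) — 13 in total.

13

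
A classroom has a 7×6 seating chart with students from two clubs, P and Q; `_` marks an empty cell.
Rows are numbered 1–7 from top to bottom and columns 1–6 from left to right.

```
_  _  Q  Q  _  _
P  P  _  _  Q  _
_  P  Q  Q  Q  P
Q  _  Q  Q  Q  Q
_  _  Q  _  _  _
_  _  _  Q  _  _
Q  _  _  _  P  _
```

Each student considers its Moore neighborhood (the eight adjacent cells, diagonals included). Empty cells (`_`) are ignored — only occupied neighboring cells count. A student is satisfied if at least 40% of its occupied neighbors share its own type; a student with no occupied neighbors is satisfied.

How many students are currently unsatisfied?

(1,3)Q 1/2 ok
(1,4)Q 2/2 ok
(2,1)P 2/2 ok
(2,2)P 2/4 ok
(2,5)Q 3/4 ok
(3,2)P 2/5 ok
(3,3)Q 3/5 ok
(3,4)Q 6/6 ok
(3,5)Q 5/6 ok
(3,6)P 0/4 unhappy
(4,1)Q 0/1 unhappy
(4,3)Q 4/5 ok
(4,4)Q 6/6 ok
(4,5)Q 4/5 ok
(4,6)Q 2/3 ok
(5,3)Q 3/3 ok
(6,4)Q 1/2 ok
(7,1)Q 0/0 ok
(7,5)P 0/1 unhappy
Unsatisfied: (3,6), (4,1), (7,5) — 3 in total.

3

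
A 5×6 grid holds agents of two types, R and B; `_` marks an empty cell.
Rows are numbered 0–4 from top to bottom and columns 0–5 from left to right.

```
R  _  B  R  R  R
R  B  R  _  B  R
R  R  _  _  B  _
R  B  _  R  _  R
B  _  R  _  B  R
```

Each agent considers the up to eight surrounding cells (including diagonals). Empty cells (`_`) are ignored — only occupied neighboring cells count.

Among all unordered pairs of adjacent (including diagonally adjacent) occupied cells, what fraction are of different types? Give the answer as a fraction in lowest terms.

Scan each occupied cell's neighbors to the right and below (and the two forward diagonals) so each pair is counted once.
Row 0: R(0,0)–R(1,0)= R(0,0)–B(1,1)≠ B(0,2)–R(0,3)≠ B(0,2)–R(1,2)≠ B(0,2)–B(1,1)= R(0,3)–R(0,4)= R(0,3)–B(1,4)≠ R(0,3)–R(1,2)= R(0,4)–R(0,5)= R(0,4)–B(1,4)≠ R(0,4)–R(1,5)= R(0,5)–R(1,5)= R(0,5)–B(1,4)≠  → 6/13 unlike.
Row 1: R(1,0)–B(1,1)≠ R(1,0)–R(2,0)= R(1,0)–R(2,1)= B(1,1)–R(1,2)≠ B(1,1)–R(2,1)≠ B(1,1)–R(2,0)≠ R(1,2)–R(2,1)= B(1,4)–R(1,5)≠ B(1,4)–B(2,4)= R(1,5)–B(2,4)≠  → 6/10 unlike.
Row 2: R(2,0)–R(2,1)= R(2,0)–R(3,0)= R(2,0)–B(3,1)≠ R(2,1)–B(3,1)≠ R(2,1)–R(3,0)= B(2,4)–R(3,5)≠ B(2,4)–R(3,3)≠  → 4/7 unlike.
Row 3: R(3,0)–B(3,1)≠ R(3,0)–B(4,0)≠ B(3,1)–R(4,2)≠ B(3,1)–B(4,0)= R(3,3)–B(4,4)≠ R(3,3)–R(4,2)= R(3,5)–R(4,5)= R(3,5)–B(4,4)≠  → 5/8 unlike.
Row 4: B(4,4)–R(4,5)≠  → 1/1 unlike.
Total adjacent occupied pairs: 39; unlike-type pairs: 22.
22/39 is already in lowest terms.

22/39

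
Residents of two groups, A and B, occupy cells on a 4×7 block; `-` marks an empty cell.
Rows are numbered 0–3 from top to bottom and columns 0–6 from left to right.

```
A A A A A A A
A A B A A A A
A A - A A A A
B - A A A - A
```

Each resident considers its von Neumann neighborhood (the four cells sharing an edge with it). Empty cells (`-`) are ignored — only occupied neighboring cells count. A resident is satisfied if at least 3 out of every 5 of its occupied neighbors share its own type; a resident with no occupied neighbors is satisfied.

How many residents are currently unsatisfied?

Row 0: (0,0)A 2/2 ✓ · (0,1)A 3/3 ✓ · (0,2)A 2/3 ✓ · (0,3)A 3/3 ✓ · (0,4)A 3/3 ✓ · (0,5)A 3/3 ✓ · (0,6)A 2/2 ✓
Row 1: (1,0)A 3/3 ✓ · (1,1)A 3/4 ✓ · (1,2)B 0/3 ✗ · (1,3)A 3/4 ✓ · (1,4)A 4/4 ✓ · (1,5)A 4/4 ✓ · (1,6)A 3/3 ✓
Row 2: (2,0)A 2/3 ✓ · (2,1)A 2/2 ✓ · (2,3)A 3/3 ✓ · (2,4)A 4/4 ✓ · (2,5)A 3/3 ✓ · (2,6)A 3/3 ✓
Row 3: (3,0)B 0/1 ✗ · (3,2)A 1/1 ✓ · (3,3)A 3/3 ✓ · (3,4)A 2/2 ✓ · (3,6)A 1/1 ✓
Unsatisfied: (1,2), (3,0) — 2 in total.

2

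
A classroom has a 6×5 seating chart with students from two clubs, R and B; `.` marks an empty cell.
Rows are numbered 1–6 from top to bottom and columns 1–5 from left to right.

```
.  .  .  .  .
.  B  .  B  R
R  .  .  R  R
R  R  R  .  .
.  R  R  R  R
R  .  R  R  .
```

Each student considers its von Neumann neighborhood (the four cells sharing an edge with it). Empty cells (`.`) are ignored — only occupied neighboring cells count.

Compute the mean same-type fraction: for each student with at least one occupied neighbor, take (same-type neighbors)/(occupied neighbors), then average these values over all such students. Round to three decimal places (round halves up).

0.857

(2,2)B — no occupied neighbors
(2,4)B 0/2
(2,5)R 1/2
(3,1)R 1/1
(3,4)R 1/2
(3,5)R 2/2
(4,1)R 2/2
(4,2)R 3/3
(4,3)R 2/2
(5,2)R 2/2
(5,3)R 4/4
(5,4)R 3/3
(5,5)R 1/1
(6,1)R — no occupied neighbors
(6,3)R 2/2
(6,4)R 2/2
Sum over 14 students: 0/2 + 1/2 + 1/1 + 1/2 + 2/2 + 2/2 + 3/3 + 2/2 + 2/2 + 4/4 + 3/3 + 1/1 + 2/2 + 2/2 = 12; mean = 12 ÷ 14 = 6/7 = 0.857142… → 0.857.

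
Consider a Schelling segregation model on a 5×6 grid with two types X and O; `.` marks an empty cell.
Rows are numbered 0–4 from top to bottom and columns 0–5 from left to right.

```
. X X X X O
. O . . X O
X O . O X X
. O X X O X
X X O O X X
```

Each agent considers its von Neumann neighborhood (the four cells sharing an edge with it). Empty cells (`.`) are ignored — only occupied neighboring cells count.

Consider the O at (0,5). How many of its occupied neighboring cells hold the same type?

1

Occupied neighbors of (0,5): (1,5)=O, (0,4)=X.
Same type (O): 1 of 2.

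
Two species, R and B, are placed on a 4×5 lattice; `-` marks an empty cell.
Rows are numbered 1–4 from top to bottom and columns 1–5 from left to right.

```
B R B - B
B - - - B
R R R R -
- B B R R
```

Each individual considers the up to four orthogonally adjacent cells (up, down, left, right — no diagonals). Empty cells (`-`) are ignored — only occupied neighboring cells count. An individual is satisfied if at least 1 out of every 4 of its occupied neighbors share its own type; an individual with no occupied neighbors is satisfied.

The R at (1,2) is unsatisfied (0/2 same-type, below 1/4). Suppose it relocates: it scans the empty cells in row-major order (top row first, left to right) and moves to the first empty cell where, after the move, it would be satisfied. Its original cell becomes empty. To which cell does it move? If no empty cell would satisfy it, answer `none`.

(2,2)

Vacating (1,2). Empty cells in order:
  (1,4): 0/2 same-type → still unsatisfied.
  (2,2): 1/2 same-type → satisfied — stop here.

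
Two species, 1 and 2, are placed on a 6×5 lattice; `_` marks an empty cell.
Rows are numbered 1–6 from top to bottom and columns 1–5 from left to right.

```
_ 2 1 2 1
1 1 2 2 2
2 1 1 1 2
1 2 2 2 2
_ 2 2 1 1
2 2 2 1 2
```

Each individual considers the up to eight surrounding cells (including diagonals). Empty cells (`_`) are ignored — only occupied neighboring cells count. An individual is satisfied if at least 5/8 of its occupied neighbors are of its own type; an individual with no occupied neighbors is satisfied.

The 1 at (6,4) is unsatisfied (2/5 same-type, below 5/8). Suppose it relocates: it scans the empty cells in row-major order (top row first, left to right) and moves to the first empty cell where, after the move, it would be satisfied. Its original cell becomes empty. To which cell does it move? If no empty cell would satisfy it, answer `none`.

(1,1)

Vacating (6,4). Empty cells in order:
  (1,1): 2/3 same-type → satisfied — stop here.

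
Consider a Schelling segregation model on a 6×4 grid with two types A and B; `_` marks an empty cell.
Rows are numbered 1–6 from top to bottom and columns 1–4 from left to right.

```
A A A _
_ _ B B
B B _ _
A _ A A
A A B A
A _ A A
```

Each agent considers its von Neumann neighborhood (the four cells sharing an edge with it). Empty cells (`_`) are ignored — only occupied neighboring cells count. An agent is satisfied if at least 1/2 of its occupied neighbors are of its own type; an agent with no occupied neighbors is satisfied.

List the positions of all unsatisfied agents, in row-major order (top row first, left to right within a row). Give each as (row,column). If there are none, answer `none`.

(5,3)

Row 1: (1,1)A 1/1 satisfied · (1,2)A 2/2 satisfied · (1,3)A 1/2 satisfied
Row 2: (2,3)B 1/2 satisfied · (2,4)B 1/1 satisfied
Row 3: (3,1)B 1/2 satisfied · (3,2)B 1/1 satisfied
Row 4: (4,1)A 1/2 satisfied · (4,3)A 1/2 satisfied · (4,4)A 2/2 satisfied
Row 5: (5,1)A 3/3 satisfied · (5,2)A 1/2 satisfied · (5,3)B 0/4 not · (5,4)A 2/3 satisfied
Row 6: (6,1)A 1/1 satisfied · (6,3)A 1/2 satisfied · (6,4)A 2/2 satisfied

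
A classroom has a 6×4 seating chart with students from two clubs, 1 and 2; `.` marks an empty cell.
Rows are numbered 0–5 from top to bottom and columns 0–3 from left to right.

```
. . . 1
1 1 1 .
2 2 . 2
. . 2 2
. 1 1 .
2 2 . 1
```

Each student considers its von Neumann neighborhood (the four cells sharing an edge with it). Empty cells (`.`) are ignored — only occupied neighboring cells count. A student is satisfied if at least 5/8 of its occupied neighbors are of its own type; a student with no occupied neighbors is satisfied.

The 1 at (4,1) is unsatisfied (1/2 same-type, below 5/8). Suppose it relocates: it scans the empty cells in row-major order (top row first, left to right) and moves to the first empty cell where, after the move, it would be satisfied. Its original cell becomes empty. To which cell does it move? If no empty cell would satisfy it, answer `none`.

Vacating (4,1). Empty cells in order:
  (0,0): 1/1 same-type → satisfied — stop here.

(0,0)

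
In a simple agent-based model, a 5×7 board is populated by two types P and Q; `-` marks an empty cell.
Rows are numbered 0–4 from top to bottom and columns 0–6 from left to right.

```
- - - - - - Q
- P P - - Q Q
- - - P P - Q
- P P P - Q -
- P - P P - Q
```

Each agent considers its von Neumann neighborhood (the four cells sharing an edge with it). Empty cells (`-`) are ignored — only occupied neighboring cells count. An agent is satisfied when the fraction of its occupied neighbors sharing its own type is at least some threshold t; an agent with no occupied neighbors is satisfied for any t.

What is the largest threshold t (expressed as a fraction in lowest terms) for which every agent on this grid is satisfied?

1/1

Row 0: (0,6)Q 1/1
Row 1: (1,1)P 1/1 · (1,2)P 1/1 · (1,5)Q 1/1 · (1,6)Q 3/3
Row 2: (2,3)P 2/2 · (2,4)P 1/1 · (2,6)Q 1/1
Row 3: (3,1)P 2/2 · (3,2)P 2/2 · (3,3)P 3/3 · (3,5)Q — no occupied neighbors
Row 4: (4,1)P 1/1 · (4,3)P 2/2 · (4,4)P 1/1 · (4,6)Q — no occupied neighbors
The smallest same-type fraction is 1/1 at (0,6), which reduces to 1/1. Any threshold above that leaves this agent unsatisfied.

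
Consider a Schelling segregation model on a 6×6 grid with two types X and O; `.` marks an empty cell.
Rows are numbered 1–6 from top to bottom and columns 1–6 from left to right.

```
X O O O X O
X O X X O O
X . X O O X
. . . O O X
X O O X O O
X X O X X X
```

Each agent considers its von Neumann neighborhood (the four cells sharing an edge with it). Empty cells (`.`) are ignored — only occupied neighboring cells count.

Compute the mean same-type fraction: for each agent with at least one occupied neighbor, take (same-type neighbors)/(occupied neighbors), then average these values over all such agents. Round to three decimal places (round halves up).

(1,1)X 1/2
(1,2)O 2/3
(1,3)O 2/3
(1,4)O 1/3
(1,5)X 0/3
(1,6)O 1/2
(2,1)X 2/3
(2,2)O 1/3
(2,3)X 2/4
(2,4)X 1/4
(2,5)O 2/4
(2,6)O 2/3
(3,1)X 1/1
(3,3)X 1/2
(3,4)O 2/4
(3,5)O 3/4
(3,6)X 1/3
(4,4)O 2/3
(4,5)O 3/4
(4,6)X 1/3
(5,1)X 1/2
(5,2)O 1/3
(5,3)O 2/3
(5,4)X 1/4
(5,5)O 2/4
(5,6)O 1/3
(6,1)X 2/2
(6,2)X 1/3
(6,3)O 1/3
(6,4)X 2/3
(6,5)X 2/3
(6,6)X 1/2
Sum over 32 agents: 1/2 + 2/3 + 2/3 + 1/3 + 0/3 + 1/2 + 2/3 + 1/3 + 2/4 + 1/4 + 2/4 + 2/3 + 1/1 + 1/2 + 2/4 + 3/4 + 1/3 + 2/3 + 3/4 + 1/3 + 1/2 + 1/3 + 2/3 + 1/4 + 2/4 + 1/3 + 2/2 + 1/3 + 1/3 + 2/3 + 2/3 + 1/2 = 33/2; mean = 33/2 ÷ 32 = 33/64 = 0.515625 → 0.516.

0.516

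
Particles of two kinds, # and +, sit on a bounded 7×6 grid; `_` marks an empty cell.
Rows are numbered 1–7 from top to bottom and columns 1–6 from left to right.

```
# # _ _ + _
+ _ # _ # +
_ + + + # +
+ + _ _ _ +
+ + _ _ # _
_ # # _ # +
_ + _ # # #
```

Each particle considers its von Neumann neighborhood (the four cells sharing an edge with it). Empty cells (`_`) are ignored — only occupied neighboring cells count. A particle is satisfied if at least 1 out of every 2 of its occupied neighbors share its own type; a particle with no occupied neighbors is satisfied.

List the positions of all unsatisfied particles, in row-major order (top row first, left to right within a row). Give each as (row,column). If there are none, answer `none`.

(1,5), (2,1), (2,3), (2,5), (3,5), (6,2), (6,6), (7,2)

Row 1: (1,1)# 1/2 ok · (1,2)# 1/1 ok · (1,5)+ 0/1 unhappy
Row 2: (2,1)+ 0/1 unhappy · (2,3)# 0/1 unhappy · (2,5)# 1/3 unhappy · (2,6)+ 1/2 ok
Row 3: (3,2)+ 2/2 ok · (3,3)+ 2/3 ok · (3,4)+ 1/2 ok · (3,5)# 1/3 unhappy · (3,6)+ 2/3 ok
Row 4: (4,1)+ 2/2 ok · (4,2)+ 3/3 ok · (4,6)+ 1/1 ok
Row 5: (5,1)+ 2/2 ok · (5,2)+ 2/3 ok · (5,5)# 1/1 ok
Row 6: (6,2)# 1/3 unhappy · (6,3)# 1/1 ok · (6,5)# 2/3 ok · (6,6)+ 0/2 unhappy
Row 7: (7,2)+ 0/1 unhappy · (7,4)# 1/1 ok · (7,5)# 3/3 ok · (7,6)# 1/2 ok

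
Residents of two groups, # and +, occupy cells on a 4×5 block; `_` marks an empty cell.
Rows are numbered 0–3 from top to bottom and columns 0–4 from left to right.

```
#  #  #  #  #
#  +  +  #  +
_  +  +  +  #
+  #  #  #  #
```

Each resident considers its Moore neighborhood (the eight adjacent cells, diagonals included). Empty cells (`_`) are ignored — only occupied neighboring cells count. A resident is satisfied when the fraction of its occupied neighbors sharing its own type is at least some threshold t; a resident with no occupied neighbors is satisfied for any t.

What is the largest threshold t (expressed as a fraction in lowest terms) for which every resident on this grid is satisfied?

Row 0: (0,0)# 2/3 · (0,1)# 3/5 · (0,2)# 3/5 · (0,3)# 3/5 · (0,4)# 2/3
Row 1: (1,0)# 2/4 · (1,1)+ 3/7 · (1,2)+ 4/8 · (1,3)# 4/8 · (1,4)+ 1/5
Row 2: (2,1)+ 4/7 · (2,2)+ 4/8 · (2,3)+ 3/8 · (2,4)# 3/5
Row 3: (3,0)+ 1/2 · (3,1)# 1/4 · (3,2)# 2/5 · (3,3)# 3/5 · (3,4)# 2/3
The smallest same-type fraction is 1/5 at (1,4), which reduces to 1/5. Any threshold above that leaves this resident unsatisfied.

1/5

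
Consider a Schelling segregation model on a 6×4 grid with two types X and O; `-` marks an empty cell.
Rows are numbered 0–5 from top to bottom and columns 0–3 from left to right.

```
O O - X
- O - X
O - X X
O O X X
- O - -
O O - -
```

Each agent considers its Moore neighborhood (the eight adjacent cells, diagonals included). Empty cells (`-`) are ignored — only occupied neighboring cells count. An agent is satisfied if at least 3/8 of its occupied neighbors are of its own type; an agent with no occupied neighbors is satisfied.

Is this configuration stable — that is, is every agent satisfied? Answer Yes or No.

Yes

Row 0: (0,0)O 2/2 satisfied · (0,1)O 2/2 satisfied · (0,3)X 1/1 satisfied
Row 1: (1,1)O 3/4 satisfied · (1,3)X 3/3 satisfied
Row 2: (2,0)O 3/3 satisfied · (2,2)X 4/6 satisfied · (2,3)X 4/4 satisfied
Row 3: (3,0)O 3/3 satisfied · (3,1)O 3/5 satisfied · (3,2)X 3/5 satisfied · (3,3)X 3/3 satisfied
Row 4: (4,1)O 4/5 satisfied
Row 5: (5,0)O 2/2 satisfied · (5,1)O 2/2 satisfied
All meet the threshold, so the configuration is stable.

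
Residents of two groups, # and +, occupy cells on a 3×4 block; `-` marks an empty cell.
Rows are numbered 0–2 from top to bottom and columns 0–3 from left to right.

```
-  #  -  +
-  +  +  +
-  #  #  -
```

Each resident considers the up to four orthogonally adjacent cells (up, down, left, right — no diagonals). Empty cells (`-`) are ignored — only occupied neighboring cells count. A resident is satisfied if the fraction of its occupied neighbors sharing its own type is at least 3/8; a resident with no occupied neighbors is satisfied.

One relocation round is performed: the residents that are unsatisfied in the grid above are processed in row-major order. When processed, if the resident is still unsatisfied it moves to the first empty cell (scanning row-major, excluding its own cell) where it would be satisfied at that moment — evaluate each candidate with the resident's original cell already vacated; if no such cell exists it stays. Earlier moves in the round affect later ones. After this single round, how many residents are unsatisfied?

Initially unsatisfied (in order): (0,1), (1,1).
  (0,1) → (0,0).
  (1,1): now satisfied by earlier moves; stays.
Resulting grid:
# - - +
- + + +
- # # -
All satisfied now.

0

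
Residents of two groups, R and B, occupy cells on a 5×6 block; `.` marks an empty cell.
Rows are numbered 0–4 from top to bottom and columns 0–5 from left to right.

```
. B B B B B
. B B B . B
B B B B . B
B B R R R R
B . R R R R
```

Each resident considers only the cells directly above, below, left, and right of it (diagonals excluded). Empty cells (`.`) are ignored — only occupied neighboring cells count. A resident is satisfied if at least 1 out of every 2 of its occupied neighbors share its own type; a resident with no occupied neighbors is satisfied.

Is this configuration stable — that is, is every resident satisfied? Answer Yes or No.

Row 0: (0,1)B 2/2 ok · (0,2)B 3/3 ok · (0,3)B 3/3 ok · (0,4)B 2/2 ok · (0,5)B 2/2 ok
Row 1: (1,1)B 3/3 ok · (1,2)B 4/4 ok · (1,3)B 3/3 ok · (1,5)B 2/2 ok
Row 2: (2,0)B 2/2 ok · (2,1)B 4/4 ok · (2,2)B 3/4 ok · (2,3)B 2/3 ok · (2,5)B 1/2 ok
Row 3: (3,0)B 3/3 ok · (3,1)B 2/3 ok · (3,2)R 2/4 ok · (3,3)R 3/4 ok · (3,4)R 3/3 ok · (3,5)R 2/3 ok
Row 4: (4,0)B 1/1 ok · (4,2)R 2/2 ok · (4,3)R 3/3 ok · (4,4)R 3/3 ok · (4,5)R 2/2 ok
All meet the threshold, so the configuration is stable.

Yes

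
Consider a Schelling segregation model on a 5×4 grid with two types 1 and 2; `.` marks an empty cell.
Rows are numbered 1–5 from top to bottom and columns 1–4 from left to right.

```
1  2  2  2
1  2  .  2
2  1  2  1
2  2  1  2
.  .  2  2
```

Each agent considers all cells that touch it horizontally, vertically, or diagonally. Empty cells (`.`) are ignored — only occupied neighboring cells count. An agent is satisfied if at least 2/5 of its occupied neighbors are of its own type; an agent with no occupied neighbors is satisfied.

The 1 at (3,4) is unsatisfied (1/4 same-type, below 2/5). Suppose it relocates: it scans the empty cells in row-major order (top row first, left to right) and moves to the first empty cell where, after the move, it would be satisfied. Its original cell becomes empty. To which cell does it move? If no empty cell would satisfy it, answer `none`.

Vacating (3,4). Empty cells in order:
  (2,3): 1/7 same-type → still unsatisfied.
  (5,1): 0/2 same-type → still unsatisfied.
  (5,2): 1/4 same-type → still unsatisfied.

none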